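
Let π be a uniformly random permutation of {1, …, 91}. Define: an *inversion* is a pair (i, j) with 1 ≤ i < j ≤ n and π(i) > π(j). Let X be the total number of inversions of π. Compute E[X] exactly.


Write X = Σ X_I over the C(91, 2) = 4095 pairs i < j, with X_I the indicator of one inversion.
There are 4095 indicators.
For each fixed pair i < j, the values π(i) and π(j) are two distinct elements of {1, …, 91} in uniformly random order; by symmetry P[π(i) > π(j)] = 1/2.
By linearity: E[X] = 4095 · (1/2) = C(91, 2) · (1/2) = 4095/2 = 4095/2 ≈ 2047.500000.

E[X] = 4095/2 = 2047.500000.


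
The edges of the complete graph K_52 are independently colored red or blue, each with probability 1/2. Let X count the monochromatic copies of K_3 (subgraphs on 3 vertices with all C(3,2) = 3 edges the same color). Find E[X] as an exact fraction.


Let X = Σ_S X_S over the C(52, 3) = 22100 subsets S of size 3, where X_S = 1 if the K_3 on S is monochromatic.
For a fixed S, the K_3 on S has C(3, 2) = 3 edges. P[all 3 edges red] = (1/2)^3, and likewise for blue, so P[monochromatic] = 2·(1/2)^3 = 2^{1 − 3} = 1/4.
By linearity of expectation: E[X] = C(52, 3) · 2^{1 − 3} = 22100 · 1/4 = 5525.
Numerically: E[X] ≈ 5525.0000.

E[X] = C(52,3)·2^(1−C(3,2)) = 5525 ≈ 5525.0000.


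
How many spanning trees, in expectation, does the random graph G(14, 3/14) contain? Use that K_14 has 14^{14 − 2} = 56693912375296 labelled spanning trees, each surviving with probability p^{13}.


K_14 has 14^{14 − 2} = 56693912375296 labelled spanning trees.
For each such spanning tree H, let X_H = 1 if all 13 edges of H are present in G. Then P[X_H = 1] = p^{13} = (3/14)^{13} = 1594323/793714773254144.
By linearity: E[X] = Σ_H E[X_H] = 56693912375296 · p^{13} = 56693912375296 · 1594323/793714773254144 = 1594323/14.
Numerically: E[X] ≈ 113880.

E[X] = 56693912375296 · (3/14)^{13} = 1594323/14 ≈ 113880.


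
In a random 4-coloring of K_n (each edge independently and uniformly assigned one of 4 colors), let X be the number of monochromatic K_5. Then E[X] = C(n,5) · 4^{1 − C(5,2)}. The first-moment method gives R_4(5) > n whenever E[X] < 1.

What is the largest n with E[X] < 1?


We need C(n, 5) · 4^{1 − 10} < 1, i.e. C(n, 5) < 4^{10 − 1} = 262144.
Check values of n near the boundary:
  n = 29: C(29, 5) = 118755; 118755 < 262144? YES
  n = 30: C(30, 5) = 142506; 142506 < 262144? YES
  n = 31: C(31, 5) = 169911; 169911 < 262144? YES
  n = 32: C(32, 5) = 201376; 201376 < 262144? YES
  n = 33: C(33, 5) = 237336; 237336 < 262144? YES
  n = 34: C(34, 5) = 278256; 278256 < 262144? NO
The largest n with C(n, 5) < 262144 is n = 33 (where E[X] = 29667/32768 ≈ 0.9053650). Hence R_4(5) > 33, i.e. R_4(5) ≥ 34.

Largest n = 33; hence R_4(5) > 33.


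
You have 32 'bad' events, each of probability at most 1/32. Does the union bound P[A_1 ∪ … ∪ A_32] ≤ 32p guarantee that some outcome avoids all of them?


Union bound: P[∪_{i=1}^{32} A_i] ≤ Σ_i P[A_i] ≤ 32·p = 32·(1/32) = 1.
Numerically: 1 ≈ 1.000000.
Is 1 < 1? NO.
Since the bound 1 is ≥ 1, the union bound is uninformative here; it does NOT by itself certify existence.

32·p = 1 ≈ 1.000000; existence NOT certified by the union bound.


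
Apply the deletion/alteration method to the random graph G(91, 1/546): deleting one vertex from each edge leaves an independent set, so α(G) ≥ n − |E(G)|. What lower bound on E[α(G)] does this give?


E[|E(G)|] = C(91, 2)·p = 4095 · (1/546) = 15/2.
E[α(G)] ≥ n − E[|E(G)|] = 91 − 15/2 = 167/2.
Numerically: ≈ 83.500.
(This is only a lower bound; the true E[α(G)] may be larger.)

E[α(G)] ≥ 167/2 ≈ 83.500.


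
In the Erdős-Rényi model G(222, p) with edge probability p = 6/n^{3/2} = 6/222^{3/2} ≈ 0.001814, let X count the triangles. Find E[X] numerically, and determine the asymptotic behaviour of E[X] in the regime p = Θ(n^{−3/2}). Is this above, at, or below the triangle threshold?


Number of potential triangles: C(222, 3) = 1798940.
Each occurs with probability p³ ≈ (0.001814)³ ≈ 5.968502e-09.
By linearity: E[X] = C(222, 3)·p³ ≈ 1798940 · 5.968502e-09 ≈ 0.0107.
Since α = 3/2 > 1, p = c/n^{3/2} = o(1/n) is below the triangle threshold p ~ 1/n. Asymptotically E[X] ~ (c³/6)·n^{3(1−α)} = (6³/6)·n^{-1.5} → 0, so by Markov's inequality G has no triangles w.h.p.

E[X] ≈ 0.0107; in regime p = Θ(1/n^{3/2}) E[X] tends to 0 (below the triangle threshold p ~ 1/n).


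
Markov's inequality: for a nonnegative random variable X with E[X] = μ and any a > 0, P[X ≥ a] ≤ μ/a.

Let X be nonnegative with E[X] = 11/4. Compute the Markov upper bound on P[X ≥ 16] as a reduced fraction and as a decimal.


μ = E[X] = 11/4, a = 16.
Markov: P[X ≥ 16] ≤ μ/a = (11/4)/16 = 11/64.
Numerically: ≈ 0.172.
(Since a = 16 > μ = 2.750, the bound 11/64 is < 1 and informative.)

P[X ≥ 16] ≤ 11/64 ≈ 0.172.


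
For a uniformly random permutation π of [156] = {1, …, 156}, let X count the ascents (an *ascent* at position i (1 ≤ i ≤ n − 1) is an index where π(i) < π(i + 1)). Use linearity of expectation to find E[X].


Write X = Σ X_I over i = 1, …, 155, with X_I the indicator of one ascent.
There are 155 indicators.
For each fixed i, the pair (π(i), π(i+1)) is a uniformly random ordered pair of distinct values from {1, …, 156}; by symmetry P[π(i) < π(i+1)] = 1/2.
By linearity: E[X] = 155 · (1/2) = (156 − 1) · (1/2) = 155/2 ≈ 77.500.

E[X] = 155/2 = 77.500.


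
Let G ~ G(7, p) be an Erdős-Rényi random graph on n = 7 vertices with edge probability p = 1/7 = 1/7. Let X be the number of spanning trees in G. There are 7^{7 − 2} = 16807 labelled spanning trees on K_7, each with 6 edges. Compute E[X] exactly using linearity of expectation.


K_7 has 7^{7 − 2} = 16807 labelled spanning trees.
For each such spanning tree H, let X_H = 1 if all 6 edges of H are present in G. Then P[X_H = 1] = p^{6} = (1/7)^{6} = 1/117649.
By linearity of expectation: E[X] = Σ_H E[X_H] = 16807 · p^{6} = 16807 · 1/117649 = 1/7.
Numerically: E[X] ≈ 0.143.

E[X] = 16807 · (1/7)^{6} = 1/7 ≈ 0.143.


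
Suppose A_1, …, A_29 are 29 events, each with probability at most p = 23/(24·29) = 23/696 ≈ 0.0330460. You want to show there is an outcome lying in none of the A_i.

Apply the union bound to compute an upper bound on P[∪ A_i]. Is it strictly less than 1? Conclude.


Union bound: P[∪_{i=1}^{29} A_i] ≤ Σ_i P[A_i] ≤ 29·p = 29·(23/696) = 23/24.
Numerically: 23/24 ≈ 0.9583333.
Is 23/24 < 1? YES.
Since P[∪ A_i] ≤ 23/24 < 1, the complement has P[∩ A_i^c] ≥ 1 − 23/24 = 1/24 > 0, so some outcome avoids every A_i.

29·p = 23/24 ≈ 0.9583333; existence CERTIFIED by the union bound.


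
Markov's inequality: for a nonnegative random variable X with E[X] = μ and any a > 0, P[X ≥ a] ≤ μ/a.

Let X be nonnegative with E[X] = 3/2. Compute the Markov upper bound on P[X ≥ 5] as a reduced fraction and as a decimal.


μ = E[X] = 3/2, a = 5.
Markov: P[X ≥ 5] ≤ μ/a = (3/2)/5 = 3/10.
Numerically: ≈ 0.30000.
(Since a = 5 > μ = 1.50000, the bound 3/10 is < 1 and informative.)

P[X ≥ 5] ≤ 3/10 ≈ 0.30000.


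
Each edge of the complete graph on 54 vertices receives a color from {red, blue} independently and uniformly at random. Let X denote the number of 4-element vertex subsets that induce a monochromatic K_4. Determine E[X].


Let X = Σ_S X_S over the C(54, 4) = 316251 subsets S of size 4, where X_S = 1 if the K_4 on S is monochromatic.
For a fixed S, the K_4 on S has C(4, 2) = 6 edges. P[all 6 edges red] = (1/2)^6, and likewise for blue, so P[monochromatic] = 2·(1/2)^6 = 2^{1 − 6} = 1/32.
By linearity: E[X] = C(54, 4) · 2^{1 − 6} = 316251 · 1/32 = 316251/32.
Numerically: E[X] ≈ 9882.8438.

E[X] = C(54,4)·2^(1−C(4,2)) = 316251/32 ≈ 9882.8438.


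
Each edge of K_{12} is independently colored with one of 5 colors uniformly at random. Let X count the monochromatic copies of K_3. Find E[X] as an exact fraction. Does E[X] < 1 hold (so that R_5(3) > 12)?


E[X] = C(12, 3) · 5^{1 − 3} = 220 · 5^{−2} = 220/25.
As a reduced fraction: E[X] = 44/5 ≈ 8.8000000.
Is E[X] < 1? NO.
Since E[X] ≥ 1, the first-moment bound is inconclusive at n = 12; it does NOT by itself certify R_5(3) > 12.

E[X] = 44/5 ≈ 8.8000000; E[X] ≥ 1; first-moment method inconclusive here.


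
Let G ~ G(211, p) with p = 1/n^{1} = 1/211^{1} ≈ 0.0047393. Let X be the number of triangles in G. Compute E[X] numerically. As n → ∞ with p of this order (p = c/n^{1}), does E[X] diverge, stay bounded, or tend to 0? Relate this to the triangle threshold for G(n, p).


Number of potential triangles: C(211, 3) = 1543465.
Each occurs with probability p³ ≈ (0.0047393)³ ≈ 1.0645171e-07.
By linearity: E[X] = C(211, 3)·p³ ≈ 1543465 · 1.0645171e-07 ≈ 0.16430.
Here α = 1, so p = 1/n is exactly at the triangle threshold p ~ 1/n. Asymptotically E[X] → c³/6 = 1³/6 = 1/6 ≈ 0.16667, a bounded constant. In this regime the triangle count is asymptotically Poisson(c³/6).

E[X] ≈ 0.16430; in regime p = Θ(1/n^{1}) E[X] stays bounded (at the triangle threshold p ~ 1/n).


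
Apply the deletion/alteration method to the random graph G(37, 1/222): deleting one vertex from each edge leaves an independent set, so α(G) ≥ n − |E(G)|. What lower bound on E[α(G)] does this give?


E[|E(G)|] = C(37, 2)·p = 666 · (1/222) = 3.
E[α(G)] ≥ n − E[|E(G)|] = 37 − 3 = 34.
Numerically: ≈ 34.00000.
(This is only a lower bound; the true E[α(G)] may be larger.)

E[α(G)] ≥ 34 ≈ 34.00000.


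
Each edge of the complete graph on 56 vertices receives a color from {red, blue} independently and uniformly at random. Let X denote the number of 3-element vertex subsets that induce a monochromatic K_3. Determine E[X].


Let X = Σ_S X_S over the C(56, 3) = 27720 subsets S of size 3, where X_S = 1 if the K_3 on S is monochromatic.
For a fixed S, the K_3 on S has C(3, 2) = 3 edges. P[all 3 edges red] = (1/2)^3, and likewise for blue, so P[monochromatic] = 2·(1/2)^3 = 2^{1 − 3} = 1/4.
By linearity of expectation: E[X] = C(56, 3) · 2^{1 − 3} = 27720 · 1/4 = 6930.
Numerically: E[X] ≈ 6930.000.

E[X] = C(56,3)·2^(1−C(3,2)) = 6930 ≈ 6930.000.


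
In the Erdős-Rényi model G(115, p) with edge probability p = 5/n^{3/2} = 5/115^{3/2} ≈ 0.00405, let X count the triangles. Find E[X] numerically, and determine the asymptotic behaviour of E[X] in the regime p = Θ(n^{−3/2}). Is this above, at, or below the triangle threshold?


Number of potential triangles: C(115, 3) = 246905.
Each occurs with probability p³ ≈ (0.00405)³ ≈ 6.66453e-08.
By linearity: E[X] = C(115, 3)·p³ ≈ 246905 · 6.66453e-08 ≈ 0.016.
Since α = 3/2 > 1, p = c/n^{3/2} = o(1/n) is below the triangle threshold p ~ 1/n. Asymptotically E[X] ~ (c³/6)·n^{3(1−α)} = (5³/6)·n^{-1.5} → 0, so by Markov's inequality G has no triangles w.h.p.

E[X] ≈ 0.016; in regime p = Θ(1/n^{3/2}) E[X] tends to 0 (below the triangle threshold p ~ 1/n).


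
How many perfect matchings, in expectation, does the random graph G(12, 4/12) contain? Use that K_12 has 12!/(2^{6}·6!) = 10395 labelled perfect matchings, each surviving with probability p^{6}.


K_12 has 12!/(2^{6}·6!) = 10395 labelled perfect matchings.
For each such perfect matching H, let X_H = 1 if all 6 edges of H are present in G. Then P[X_H = 1] = p^{6} = (1/3)^{6} = 1/729.
By linearity: E[X] = Σ_H E[X_H] = 10395 · p^{6} = 10395 · 1/729 = 385/27.
Numerically: E[X] ≈ 14.26.

E[X] = 10395 · (1/3)^{6} = 385/27 ≈ 14.26.


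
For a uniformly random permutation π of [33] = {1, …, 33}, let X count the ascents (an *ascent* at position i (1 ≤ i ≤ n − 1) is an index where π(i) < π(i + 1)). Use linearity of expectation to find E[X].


Write X = Σ X_I over i = 1, …, 32, with X_I the indicator of one ascent.
There are 32 indicators.
For each fixed i, the pair (π(i), π(i+1)) is a uniformly random ordered pair of distinct values from {1, …, 33}; by symmetry P[π(i) < π(i+1)] = 1/2.
By linearity: E[X] = 32 · (1/2) = (33 − 1) · (1/2) = 16 ≈ 16.000.

E[X] = 16 = 16.000.


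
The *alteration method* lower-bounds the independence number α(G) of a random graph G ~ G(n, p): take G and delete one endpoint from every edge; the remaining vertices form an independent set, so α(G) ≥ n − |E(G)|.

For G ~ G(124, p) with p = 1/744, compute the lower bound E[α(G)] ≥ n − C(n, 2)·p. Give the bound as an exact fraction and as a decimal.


E[|E(G)|] = C(124, 2)·p = 7626 · (1/744) = 41/4.
E[α(G)] ≥ n − E[|E(G)|] = 124 − 41/4 = 455/4.
Numerically: ≈ 113.750.
(This is only a lower bound; the true E[α(G)] may be larger.)

E[α(G)] ≥ 455/4 ≈ 113.750.


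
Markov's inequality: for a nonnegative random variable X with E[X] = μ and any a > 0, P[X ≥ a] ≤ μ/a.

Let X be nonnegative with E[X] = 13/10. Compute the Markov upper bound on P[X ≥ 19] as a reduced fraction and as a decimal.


μ = E[X] = 13/10, a = 19.
Markov: P[X ≥ 19] ≤ μ/a = (13/10)/19 = 13/190.
Numerically: ≈ 0.068.
(Since a = 19 > μ = 1.300, the bound 13/190 is < 1 and informative.)

P[X ≥ 19] ≤ 13/190 ≈ 0.068.


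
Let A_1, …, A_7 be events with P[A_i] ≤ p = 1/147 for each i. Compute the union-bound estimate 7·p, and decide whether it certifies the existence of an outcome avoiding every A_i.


Union bound: P[∪_{i=1}^{7} A_i] ≤ Σ_i P[A_i] ≤ 7·p = 7·(1/147) = 1/21.
Numerically: 1/21 ≈ 0.04762.
Is 1/21 < 1? YES.
Since P[∪ A_i] ≤ 1/21 < 1, the complement has P[∩ A_i^c] ≥ 1 − 1/21 = 20/21 > 0, so some outcome avoids every A_i.

7·p = 1/21 ≈ 0.04762; existence CERTIFIED by the union bound.


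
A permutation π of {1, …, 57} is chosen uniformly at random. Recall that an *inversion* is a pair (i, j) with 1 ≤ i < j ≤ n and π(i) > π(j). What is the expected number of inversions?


Write X = Σ X_I over the C(57, 2) = 1596 pairs i < j, with X_I the indicator of one inversion.
There are 1596 indicators.
For each fixed pair i < j, the values π(i) and π(j) are two distinct elements of {1, …, 57} in uniformly random order; by symmetry P[π(i) > π(j)] = 1/2.
By linearity: E[X] = 1596 · (1/2) = C(57, 2) · (1/2) = 1596/2 = 798 ≈ 798.0000.

E[X] = 798 = 798.0000.


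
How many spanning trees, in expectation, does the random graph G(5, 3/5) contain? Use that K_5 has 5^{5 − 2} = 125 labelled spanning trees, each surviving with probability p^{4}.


K_5 has 5^{5 − 2} = 125 labelled spanning trees.
For each such spanning tree H, let X_H = 1 if all 4 edges of H are present in G. Then P[X_H = 1] = p^{4} = (3/5)^{4} = 81/625.
By linearity: E[X] = Σ_H E[X_H] = 125 · p^{4} = 125 · 81/625 = 81/5.
Numerically: E[X] ≈ 16.2.

E[X] = 125 · (3/5)^{4} = 81/5 ≈ 16.2.


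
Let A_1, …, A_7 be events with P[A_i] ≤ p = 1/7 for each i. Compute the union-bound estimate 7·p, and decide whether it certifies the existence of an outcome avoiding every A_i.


Union bound: P[∪_{i=1}^{7} A_i] ≤ Σ_i P[A_i] ≤ 7·p = 7·(1/7) = 1.
Numerically: 1 ≈ 1.000.
Is 1 < 1? NO.
Since the bound 1 is ≥ 1, the union bound is uninformative here; it does NOT by itself certify existence.

7·p = 1 ≈ 1.000; existence NOT certified by the union bound.


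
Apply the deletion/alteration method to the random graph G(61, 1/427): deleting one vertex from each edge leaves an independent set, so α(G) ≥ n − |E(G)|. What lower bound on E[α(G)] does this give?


E[|E(G)|] = C(61, 2)·p = 1830 · (1/427) = 30/7.
E[α(G)] ≥ n − E[|E(G)|] = 61 − 30/7 = 397/7.
Numerically: ≈ 56.71429.
(This is only a lower bound; the true E[α(G)] may be larger.)

E[α(G)] ≥ 397/7 ≈ 56.71429.


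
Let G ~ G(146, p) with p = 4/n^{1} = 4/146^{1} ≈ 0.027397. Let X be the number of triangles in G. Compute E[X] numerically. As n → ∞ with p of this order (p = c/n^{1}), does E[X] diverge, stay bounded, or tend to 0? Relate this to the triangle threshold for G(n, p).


Number of potential triangles: C(146, 3) = 508080.
Each occurs with probability p³ ≈ (0.027397)³ ≈ 2.0564654e-05.
By linearity: E[X] = C(146, 3)·p³ ≈ 508080 · 2.0564654e-05 ≈ 10.44849.
Here α = 1, so p = 4/n is exactly at the triangle threshold p ~ 1/n. Asymptotically E[X] → c³/6 = 4³/6 = 32/3 ≈ 10.66667, a bounded constant. In this regime the triangle count is asymptotically Poisson(c³/6).

E[X] ≈ 10.44849; in regime p = Θ(1/n^{1}) E[X] stays bounded (at the triangle threshold p ~ 1/n).


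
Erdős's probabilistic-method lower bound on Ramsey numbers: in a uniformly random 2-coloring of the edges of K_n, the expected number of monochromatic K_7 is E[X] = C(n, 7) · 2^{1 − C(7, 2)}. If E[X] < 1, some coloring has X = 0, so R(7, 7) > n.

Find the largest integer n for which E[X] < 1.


We need C(n, 7) · 2^{1 − 21} < 1, i.e. C(n, 7) < 2^{21 − 1} = 1048576.
Check values of n near the boundary:
  n = 26: C(26, 7) = 657800; 657800 < 1048576? YES
  n = 27: C(27, 7) = 888030; 888030 < 1048576? YES
  n = 28: C(28, 7) = 1184040; 1184040 < 1048576? NO
  n = 29: C(29, 7) = 1560780; 1560780 < 1048576? NO
The largest n with C(n, 7) < 1048576 is n = 27 (where E[X] = 444015/524288 ≈ 0.847). Hence R(7, 7) > 27, i.e. R(7, 7) ≥ 28.

Largest n = 27; hence R(7, 7) > 27.


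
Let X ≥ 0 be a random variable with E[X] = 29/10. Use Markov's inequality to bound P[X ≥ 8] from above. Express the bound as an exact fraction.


μ = E[X] = 29/10, a = 8.
Markov: P[X ≥ 8] ≤ μ/a = (29/10)/8 = 29/80.
Numerically: ≈ 0.362.
(Since a = 8 > μ = 2.900, the bound 29/80 is < 1 and informative.)

P[X ≥ 8] ≤ 29/80 ≈ 0.362.


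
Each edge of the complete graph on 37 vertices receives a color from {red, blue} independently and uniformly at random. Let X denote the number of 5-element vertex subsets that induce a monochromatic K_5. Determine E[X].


Let X = Σ_S X_S over the C(37, 5) = 435897 subsets S of size 5, where X_S = 1 if the K_5 on S is monochromatic.
For a fixed S, the K_5 on S has C(5, 2) = 10 edges. P[all 10 edges red] = (1/2)^10, and likewise for blue, so P[monochromatic] = 2·(1/2)^10 = 2^{1 − 10} = 1/512.
By linearity: E[X] = C(37, 5) · 2^{1 − 10} = 435897 · 1/512 = 435897/512.
Numerically: E[X] ≈ 851.3613.

E[X] = C(37,5)·2^(1−C(5,2)) = 435897/512 ≈ 851.3613.


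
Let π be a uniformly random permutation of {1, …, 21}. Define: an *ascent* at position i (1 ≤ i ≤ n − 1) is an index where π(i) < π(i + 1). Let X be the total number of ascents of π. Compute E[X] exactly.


Write X = Σ X_I over i = 1, …, 20, with X_I the indicator of one ascent.
There are 20 indicators.
For each fixed i, the pair (π(i), π(i+1)) is a uniformly random ordered pair of distinct values from {1, …, 21}; by symmetry P[π(i) < π(i+1)] = 1/2.
By linearity: E[X] = 20 · (1/2) = (21 − 1) · (1/2) = 10 ≈ 10.000000.

E[X] = 10 = 10.000000.


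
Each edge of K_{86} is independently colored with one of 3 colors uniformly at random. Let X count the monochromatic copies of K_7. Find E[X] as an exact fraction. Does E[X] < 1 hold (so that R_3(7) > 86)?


E[X] = C(86, 7) · 3^{1 − 21} = 5373200880 · 3^{−20} = 5373200880/3486784401.
As a reduced fraction: E[X] = 199007440/129140163 ≈ 1.541.
Is E[X] < 1? NO.
Since E[X] ≥ 1, the first-moment bound is inconclusive at n = 86; it does NOT by itself certify R_3(7) > 86.

E[X] = 199007440/129140163 ≈ 1.541; E[X] ≥ 1; first-moment method inconclusive here.


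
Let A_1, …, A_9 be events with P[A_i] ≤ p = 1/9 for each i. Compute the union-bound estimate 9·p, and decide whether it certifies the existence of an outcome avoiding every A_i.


Union bound: P[∪_{i=1}^{9} A_i] ≤ Σ_i P[A_i] ≤ 9·p = 9·(1/9) = 1.
Numerically: 1 ≈ 1.0000.
Is 1 < 1? NO.
Since the bound 1 is ≥ 1, the union bound is uninformative here; it does NOT by itself certify existence.

9·p = 1 ≈ 1.0000; existence NOT certified by the union bound.


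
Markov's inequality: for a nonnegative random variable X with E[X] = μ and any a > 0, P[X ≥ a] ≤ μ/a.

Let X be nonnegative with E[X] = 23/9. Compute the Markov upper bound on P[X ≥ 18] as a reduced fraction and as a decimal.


μ = E[X] = 23/9, a = 18.
Markov: P[X ≥ 18] ≤ μ/a = (23/9)/18 = 23/162.
Numerically: ≈ 0.142.
(Since a = 18 > μ = 2.556, the bound 23/162 is < 1 and informative.)

P[X ≥ 18] ≤ 23/162 ≈ 0.142.


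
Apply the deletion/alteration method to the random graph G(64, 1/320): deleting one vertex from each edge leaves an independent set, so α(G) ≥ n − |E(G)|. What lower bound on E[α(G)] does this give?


E[|E(G)|] = C(64, 2)·p = 2016 · (1/320) = 63/10.
E[α(G)] ≥ n − E[|E(G)|] = 64 − 63/10 = 577/10.
Numerically: ≈ 57.70000.
(This is only a lower bound; the true E[α(G)] may be larger.)

E[α(G)] ≥ 577/10 ≈ 57.70000.


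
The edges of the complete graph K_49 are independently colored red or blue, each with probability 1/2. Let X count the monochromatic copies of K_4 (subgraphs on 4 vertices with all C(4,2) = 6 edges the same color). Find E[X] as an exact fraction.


Let X = Σ_S X_S over the C(49, 4) = 211876 subsets S of size 4, where X_S = 1 if the K_4 on S is monochromatic.
For a fixed S, the K_4 on S has C(4, 2) = 6 edges. P[all 6 edges red] = (1/2)^6, and likewise for blue, so P[monochromatic] = 2·(1/2)^6 = 2^{1 − 6} = 1/32.
By linearity of expectation: E[X] = C(49, 4) · 2^{1 − 6} = 211876 · 1/32 = 52969/8.
Numerically: E[X] ≈ 6621.1250.

E[X] = C(49,4)·2^(1−C(4,2)) = 52969/8 ≈ 6621.1250.


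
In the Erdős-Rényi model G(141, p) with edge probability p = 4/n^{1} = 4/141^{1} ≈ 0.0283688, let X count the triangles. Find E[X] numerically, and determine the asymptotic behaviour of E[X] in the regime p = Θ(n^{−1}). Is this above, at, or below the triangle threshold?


Number of potential triangles: C(141, 3) = 457310.
Each occurs with probability p³ ≈ (0.0283688)³ ≈ 2.28308792e-05.
By linearity: E[X] = C(141, 3)·p³ ≈ 457310 · 2.28308792e-05 ≈ 10.440789.
Here α = 1, so p = 4/n is exactly at the triangle threshold p ~ 1/n. Asymptotically E[X] → c³/6 = 4³/6 = 32/3 ≈ 10.666667, a bounded constant. In this regime the triangle count is asymptotically Poisson(c³/6).

E[X] ≈ 10.440789; in regime p = Θ(1/n^{1}) E[X] stays bounded (at the triangle threshold p ~ 1/n).


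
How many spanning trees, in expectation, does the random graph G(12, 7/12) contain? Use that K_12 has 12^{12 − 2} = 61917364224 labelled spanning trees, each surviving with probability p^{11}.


K_12 has 12^{12 − 2} = 61917364224 labelled spanning trees.
For each such spanning tree H, let X_H = 1 if all 11 edges of H are present in G. Then P[X_H = 1] = p^{11} = (7/12)^{11} = 1977326743/743008370688.
By linearity: E[X] = Σ_H E[X_H] = 61917364224 · p^{11} = 61917364224 · 1977326743/743008370688 = 1977326743/12.
Numerically: E[X] ≈ 1.6478e+08.

E[X] = 61917364224 · (7/12)^{11} = 1977326743/12 ≈ 1.6478e+08.


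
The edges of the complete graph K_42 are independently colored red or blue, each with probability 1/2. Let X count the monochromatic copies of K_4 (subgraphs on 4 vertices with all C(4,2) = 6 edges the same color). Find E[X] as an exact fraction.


Let X = Σ_S X_S over the C(42, 4) = 111930 subsets S of size 4, where X_S = 1 if the K_4 on S is monochromatic.
For a fixed S, the K_4 on S has C(4, 2) = 6 edges. P[all 6 edges red] = (1/2)^6, and likewise for blue, so P[monochromatic] = 2·(1/2)^6 = 2^{1 − 6} = 1/32.
By linearity of expectation: E[X] = C(42, 4) · 2^{1 − 6} = 111930 · 1/32 = 55965/16.
Numerically: E[X] ≈ 3497.812.

E[X] = C(42,4)·2^(1−C(4,2)) = 55965/16 ≈ 3497.812.


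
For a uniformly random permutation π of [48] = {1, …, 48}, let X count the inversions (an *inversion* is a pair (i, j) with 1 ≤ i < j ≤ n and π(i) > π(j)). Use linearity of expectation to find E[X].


Write X = Σ X_I over the C(48, 2) = 1128 pairs i < j, with X_I the indicator of one inversion.
There are 1128 indicators.
For each fixed pair i < j, the values π(i) and π(j) are two distinct elements of {1, …, 48} in uniformly random order; by symmetry P[π(i) > π(j)] = 1/2.
By linearity: E[X] = 1128 · (1/2) = C(48, 2) · (1/2) = 1128/2 = 564 ≈ 564.0000.

E[X] = 564 = 564.0000.


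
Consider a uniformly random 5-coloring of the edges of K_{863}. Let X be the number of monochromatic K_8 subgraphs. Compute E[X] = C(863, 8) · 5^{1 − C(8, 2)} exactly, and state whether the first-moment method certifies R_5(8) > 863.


E[X] = C(863, 8) · 5^{1 − 28} = 7386423071602617757 · 5^{−27} = 7386423071602617757/7450580596923828125.
As a reduced fraction: E[X] = 7386423071602617757/7450580596923828125 ≈ 0.9914.
Is E[X] < 1? YES.
Since E[X] < 1, there exists a 5-coloring of K_{863} with no monochromatic K_8; hence R_5(8) > 863.

E[X] = 7386423071602617757/7450580596923828125 ≈ 0.9914; E[X] < 1, so R_5(8) > 863.


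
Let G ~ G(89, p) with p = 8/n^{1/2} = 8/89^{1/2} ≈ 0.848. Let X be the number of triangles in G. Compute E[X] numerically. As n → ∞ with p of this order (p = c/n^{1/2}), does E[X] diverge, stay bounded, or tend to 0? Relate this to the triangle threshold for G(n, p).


Number of potential triangles: C(89, 3) = 113564.
Each occurs with probability p³ ≈ (0.848)³ ≈ 6.097965e-01.
By linearity: E[X] = C(89, 3)·p³ ≈ 113564 · 6.097965e-01 ≈ 69250.9335.
Since α = 1/2 < 1, p = c/n^{1/2} ≫ 1/n is above the triangle threshold p ~ 1/n. Asymptotically E[X] ~ (c³/6)·n^{3(1−α)} = (8³/6)·n^{1.5} → ∞; triangles are abundant w.h.p.

E[X] ≈ 69250.9335; in regime p = Θ(1/n^{1/2}) E[X] diverges (above the triangle threshold p ~ 1/n).


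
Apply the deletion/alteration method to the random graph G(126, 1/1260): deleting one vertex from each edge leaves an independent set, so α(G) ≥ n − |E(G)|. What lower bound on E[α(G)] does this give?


E[|E(G)|] = C(126, 2)·p = 7875 · (1/1260) = 25/4.
E[α(G)] ≥ n − E[|E(G)|] = 126 − 25/4 = 479/4.
Numerically: ≈ 119.7500.
(This is only a lower bound; the true E[α(G)] may be larger.)

E[α(G)] ≥ 479/4 ≈ 119.7500.


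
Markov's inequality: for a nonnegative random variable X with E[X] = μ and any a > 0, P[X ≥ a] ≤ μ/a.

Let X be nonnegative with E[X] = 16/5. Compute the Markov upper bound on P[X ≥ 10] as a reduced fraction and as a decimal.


μ = E[X] = 16/5, a = 10.
Markov: P[X ≥ 10] ≤ μ/a = (16/5)/10 = 8/25.
Numerically: ≈ 0.320000.
(Since a = 10 > μ = 3.200000, the bound 8/25 is < 1 and informative.)

P[X ≥ 10] ≤ 8/25 ≈ 0.320000.


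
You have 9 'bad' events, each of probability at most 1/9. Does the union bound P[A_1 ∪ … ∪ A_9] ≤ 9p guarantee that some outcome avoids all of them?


Union bound: P[∪_{i=1}^{9} A_i] ≤ Σ_i P[A_i] ≤ 9·p = 9·(1/9) = 1.
Numerically: 1 ≈ 1.000000.
Is 1 < 1? NO.
Since the bound 1 is ≥ 1, the union bound is uninformative here; it does NOT by itself certify existence.

9·p = 1 ≈ 1.000000; existence NOT certified by the union bound.


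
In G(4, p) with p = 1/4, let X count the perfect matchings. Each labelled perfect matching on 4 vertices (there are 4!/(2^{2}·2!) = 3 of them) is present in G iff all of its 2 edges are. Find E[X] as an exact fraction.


K_4 has 4!/(2^{2}·2!) = 3 labelled perfect matchings.
For each such perfect matching H, let X_H = 1 if all 2 edges of H are present in G. Then P[X_H = 1] = p^{2} = (1/4)^{2} = 1/16.
By linearity: E[X] = Σ_H E[X_H] = 3 · p^{2} = 3 · 1/16 = 3/16.
Numerically: E[X] ≈ 0.1875.

E[X] = 3 · (1/4)^{2} = 3/16 ≈ 0.1875.


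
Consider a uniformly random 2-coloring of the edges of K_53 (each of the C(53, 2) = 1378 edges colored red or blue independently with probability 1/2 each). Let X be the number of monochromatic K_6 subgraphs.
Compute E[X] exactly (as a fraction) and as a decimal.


Let X = Σ_S X_S over the C(53, 6) = 22957480 subsets S of size 6, where X_S = 1 if the K_6 on S is monochromatic.
For a fixed S, the K_6 on S has C(6, 2) = 15 edges. P[all 15 edges red] = (1/2)^15, and likewise for blue, so P[monochromatic] = 2·(1/2)^15 = 2^{1 − 15} = 1/16384.
By linearity of expectation: E[X] = C(53, 6) · 2^{1 − 15} = 22957480 · 1/16384 = 2869685/2048.
Numerically: E[X] ≈ 1401.213379.

E[X] = C(53,6)·2^(1−C(6,2)) = 2869685/2048 ≈ 1401.213379.


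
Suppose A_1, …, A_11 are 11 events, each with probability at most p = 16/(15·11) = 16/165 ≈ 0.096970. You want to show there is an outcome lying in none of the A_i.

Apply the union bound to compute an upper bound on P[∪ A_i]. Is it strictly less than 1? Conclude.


Union bound: P[∪_{i=1}^{11} A_i] ≤ Σ_i P[A_i] ≤ 11·p = 11·(16/165) = 16/15.
Numerically: 16/15 ≈ 1.066667.
Is 16/15 < 1? NO.
Since the bound 16/15 is ≥ 1, the union bound is uninformative here; it does NOT by itself certify existence.

11·p = 16/15 ≈ 1.066667; existence NOT certified by the union bound.


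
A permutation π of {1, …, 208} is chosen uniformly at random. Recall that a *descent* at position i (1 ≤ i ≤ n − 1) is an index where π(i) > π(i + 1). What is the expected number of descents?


Write X = Σ X_I over i = 1, …, 207, with X_I the indicator of one descent.
There are 207 indicators.
For each fixed i, the pair (π(i), π(i+1)) is a uniformly random ordered pair of distinct values from {1, …, 208}; by symmetry P[π(i) > π(i+1)] = 1/2.
By linearity: E[X] = 207 · (1/2) = (208 − 1) · (1/2) = 207/2 ≈ 103.50000.

E[X] = 207/2 = 103.50000.


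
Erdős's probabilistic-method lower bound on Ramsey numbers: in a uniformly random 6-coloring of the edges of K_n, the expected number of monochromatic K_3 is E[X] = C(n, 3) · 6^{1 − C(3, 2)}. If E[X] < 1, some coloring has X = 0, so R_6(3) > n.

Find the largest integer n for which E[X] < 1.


We need C(n, 3) · 6^{1 − 3} < 1, i.e. C(n, 3) < 6^{3 − 1} = 36.
Check values of n near the boundary:
  n = 3: C(3, 3) = 1; 1 < 36? YES
  n = 4: C(4, 3) = 4; 4 < 36? YES
  n = 5: C(5, 3) = 10; 10 < 36? YES
  n = 6: C(6, 3) = 20; 20 < 36? YES
  n = 7: C(7, 3) = 35; 35 < 36? YES
  n = 8: C(8, 3) = 56; 56 < 36? NO
  n = 9: C(9, 3) = 84; 84 < 36? NO
  n = 10: C(10, 3) = 120; 120 < 36? NO
The largest n with C(n, 3) < 36 is n = 7 (where E[X] = 35/36 ≈ 0.972). Hence R_6(3) > 7, i.e. R_6(3) ≥ 8.

Largest n = 7; hence R_6(3) > 7.


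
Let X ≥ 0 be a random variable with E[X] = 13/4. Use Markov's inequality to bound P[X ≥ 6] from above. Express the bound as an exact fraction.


μ = E[X] = 13/4, a = 6.
Markov: P[X ≥ 6] ≤ μ/a = (13/4)/6 = 13/24.
Numerically: ≈ 0.5417.
(Since a = 6 > μ = 3.2500, the bound 13/24 is < 1 and informative.)

P[X ≥ 6] ≤ 13/24 ≈ 0.5417.


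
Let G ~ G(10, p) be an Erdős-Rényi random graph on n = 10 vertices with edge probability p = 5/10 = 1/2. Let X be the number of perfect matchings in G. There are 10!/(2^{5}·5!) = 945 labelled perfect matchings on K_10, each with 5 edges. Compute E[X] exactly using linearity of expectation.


K_10 has 10!/(2^{5}·5!) = 945 labelled perfect matchings.
For each such perfect matching H, let X_H = 1 if all 5 edges of H are present in G. Then P[X_H = 1] = p^{5} = (1/2)^{5} = 1/32.
Summing the indicators: E[X] = Σ_H E[X_H] = 945 · p^{5} = 945 · 1/32 = 945/32.
Numerically: E[X] ≈ 29.5.

E[X] = 945 · (1/2)^{5} = 945/32 ≈ 29.5.


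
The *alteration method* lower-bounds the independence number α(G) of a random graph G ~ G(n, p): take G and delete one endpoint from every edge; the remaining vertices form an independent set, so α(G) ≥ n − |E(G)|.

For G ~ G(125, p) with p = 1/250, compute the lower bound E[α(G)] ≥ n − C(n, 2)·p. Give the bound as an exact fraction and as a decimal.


E[|E(G)|] = C(125, 2)·p = 7750 · (1/250) = 31.
E[α(G)] ≥ n − E[|E(G)|] = 125 − 31 = 94.
Numerically: ≈ 94.000000.
(This is only a lower bound; the true E[α(G)] may be larger.)

E[α(G)] ≥ 94 ≈ 94.000000.


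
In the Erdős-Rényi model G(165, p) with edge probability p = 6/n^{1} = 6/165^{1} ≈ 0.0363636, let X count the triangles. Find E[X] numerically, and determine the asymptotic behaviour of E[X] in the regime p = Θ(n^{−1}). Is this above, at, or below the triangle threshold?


Number of potential triangles: C(165, 3) = 735130.
Each occurs with probability p³ ≈ (0.0363636)³ ≈ 4.80841473e-05.
By linearity: E[X] = C(165, 3)·p³ ≈ 735130 · 4.80841473e-05 ≈ 35.348099.
Here α = 1, so p = 6/n is exactly at the triangle threshold p ~ 1/n. Asymptotically E[X] → c³/6 = 6³/6 = 36 ≈ 36.000000, a bounded constant. In this regime the triangle count is asymptotically Poisson(c³/6).

E[X] ≈ 35.348099; in regime p = Θ(1/n^{1}) E[X] stays bounded (at the triangle threshold p ~ 1/n).


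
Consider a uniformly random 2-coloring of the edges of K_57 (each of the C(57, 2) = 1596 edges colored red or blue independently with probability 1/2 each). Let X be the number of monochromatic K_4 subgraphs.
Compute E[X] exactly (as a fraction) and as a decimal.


Let X = Σ_S X_S over the C(57, 4) = 395010 subsets S of size 4, where X_S = 1 if the K_4 on S is monochromatic.
For a fixed S, the K_4 on S has C(4, 2) = 6 edges. P[all 6 edges red] = (1/2)^6, and likewise for blue, so P[monochromatic] = 2·(1/2)^6 = 2^{1 − 6} = 1/32.
By linearity of expectation: E[X] = C(57, 4) · 2^{1 − 6} = 395010 · 1/32 = 197505/16.
Numerically: E[X] ≈ 12344.062500.

E[X] = C(57,4)·2^(1−C(4,2)) = 197505/16 ≈ 12344.062500.


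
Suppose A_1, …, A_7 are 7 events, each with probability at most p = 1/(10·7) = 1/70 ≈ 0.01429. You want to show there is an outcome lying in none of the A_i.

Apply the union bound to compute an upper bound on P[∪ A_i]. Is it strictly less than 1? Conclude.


Union bound: P[∪_{i=1}^{7} A_i] ≤ Σ_i P[A_i] ≤ 7·p = 7·(1/70) = 1/10.
Numerically: 1/10 ≈ 0.10000.
Is 1/10 < 1? YES.
Since P[∪ A_i] ≤ 1/10 < 1, the complement has P[∩ A_i^c] ≥ 1 − 1/10 = 9/10 > 0, so some outcome avoids every A_i.

7·p = 1/10 ≈ 0.10000; existence CERTIFIED by the union bound.


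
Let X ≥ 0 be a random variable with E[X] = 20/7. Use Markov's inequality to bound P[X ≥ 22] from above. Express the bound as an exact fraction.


μ = E[X] = 20/7, a = 22.
Markov: P[X ≥ 22] ≤ μ/a = (20/7)/22 = 10/77.
Numerically: ≈ 0.1299.
(Since a = 22 > μ = 2.8571, the bound 10/77 is < 1 and informative.)

P[X ≥ 22] ≤ 10/77 ≈ 0.1299.


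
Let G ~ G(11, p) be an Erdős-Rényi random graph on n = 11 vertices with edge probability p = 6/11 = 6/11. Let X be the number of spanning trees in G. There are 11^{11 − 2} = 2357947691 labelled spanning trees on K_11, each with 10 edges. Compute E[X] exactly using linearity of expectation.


K_11 has 11^{11 − 2} = 2357947691 labelled spanning trees.
For each such spanning tree H, let X_H = 1 if all 10 edges of H are present in G. Then P[X_H = 1] = p^{10} = (6/11)^{10} = 60466176/25937424601.
By linearity of expectation: E[X] = Σ_H E[X_H] = 2357947691 · p^{10} = 2357947691 · 60466176/25937424601 = 60466176/11.
Numerically: E[X] ≈ 5.4969e+06.

E[X] = 2357947691 · (6/11)^{10} = 60466176/11 ≈ 5.4969e+06.


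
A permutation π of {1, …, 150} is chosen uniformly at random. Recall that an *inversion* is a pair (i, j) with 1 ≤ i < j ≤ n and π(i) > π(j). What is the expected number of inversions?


Write X = Σ X_I over the C(150, 2) = 11175 pairs i < j, with X_I the indicator of one inversion.
There are 11175 indicators.
For each fixed pair i < j, the values π(i) and π(j) are two distinct elements of {1, …, 150} in uniformly random order; by symmetry P[π(i) > π(j)] = 1/2.
By linearity: E[X] = 11175 · (1/2) = C(150, 2) · (1/2) = 11175/2 = 11175/2 ≈ 5587.500.

E[X] = 11175/2 = 5587.500.


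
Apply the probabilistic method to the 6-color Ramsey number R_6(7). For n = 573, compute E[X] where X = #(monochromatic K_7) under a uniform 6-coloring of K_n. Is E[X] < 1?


E[X] = C(573, 7) · 6^{1 − 21} = 3878597732564412 · 6^{−20} = 3878597732564412/3656158440062976.
As a reduced fraction: E[X] = 11970980656063/11284439629824 ≈ 1.0608396.
Is E[X] < 1? NO.
Since E[X] ≥ 1, the first-moment bound is inconclusive at n = 573; it does NOT by itself certify R_6(7) > 573.

E[X] = 11970980656063/11284439629824 ≈ 1.0608396; E[X] ≥ 1; first-moment method inconclusive here.


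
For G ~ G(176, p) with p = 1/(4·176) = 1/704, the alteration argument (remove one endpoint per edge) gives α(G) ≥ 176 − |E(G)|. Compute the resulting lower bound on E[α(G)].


E[|E(G)|] = C(176, 2)·p = 15400 · (1/704) = 175/8.
E[α(G)] ≥ n − E[|E(G)|] = 176 − 175/8 = 1233/8.
Numerically: ≈ 154.1250.
(This is only a lower bound; the true E[α(G)] may be larger.)

E[α(G)] ≥ 1233/8 ≈ 154.1250.


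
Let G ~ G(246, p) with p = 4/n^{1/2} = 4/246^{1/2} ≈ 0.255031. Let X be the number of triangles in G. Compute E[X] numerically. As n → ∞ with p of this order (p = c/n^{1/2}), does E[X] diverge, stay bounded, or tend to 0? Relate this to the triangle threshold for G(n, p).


Number of potential triangles: C(246, 3) = 2450980.
Each occurs with probability p³ ≈ (0.255031)³ ≈ 1.65873616e-02.
By linearity: E[X] = C(246, 3)·p³ ≈ 2450980 · 1.65873616e-02 ≈ 40655.291634.
Since α = 1/2 < 1, p = c/n^{1/2} ≫ 1/n is above the triangle threshold p ~ 1/n. Asymptotically E[X] ~ (c³/6)·n^{3(1−α)} = (4³/6)·n^{1.5} → ∞; triangles are abundant w.h.p.

E[X] ≈ 40655.291634; in regime p = Θ(1/n^{1/2}) E[X] diverges (above the triangle threshold p ~ 1/n).


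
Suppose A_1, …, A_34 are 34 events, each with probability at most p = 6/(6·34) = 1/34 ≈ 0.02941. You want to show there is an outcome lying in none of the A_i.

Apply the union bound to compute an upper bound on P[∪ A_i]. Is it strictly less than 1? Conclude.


Union bound: P[∪_{i=1}^{34} A_i] ≤ Σ_i P[A_i] ≤ 34·p = 34·(1/34) = 1.
Numerically: 1 ≈ 1.00000.
Is 1 < 1? NO.
Since the bound 1 is ≥ 1, the union bound is uninformative here; it does NOT by itself certify existence.

34·p = 1 ≈ 1.00000; existence NOT certified by the union bound.


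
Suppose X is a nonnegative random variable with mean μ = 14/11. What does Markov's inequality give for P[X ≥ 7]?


μ = E[X] = 14/11, a = 7.
Markov: P[X ≥ 7] ≤ μ/a = (14/11)/7 = 2/11.
Numerically: ≈ 0.181818.
(Since a = 7 > μ = 1.272727, the bound 2/11 is < 1 and informative.)

P[X ≥ 7] ≤ 2/11 ≈ 0.181818.


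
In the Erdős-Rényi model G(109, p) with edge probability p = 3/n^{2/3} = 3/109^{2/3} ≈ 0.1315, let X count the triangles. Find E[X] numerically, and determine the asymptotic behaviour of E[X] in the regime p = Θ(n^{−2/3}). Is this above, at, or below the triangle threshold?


Number of potential triangles: C(109, 3) = 209934.
Each occurs with probability p³ ≈ (0.1315)³ ≈ 2.272536e-03.
By linearity: E[X] = C(109, 3)·p³ ≈ 209934 · 2.272536e-03 ≈ 477.0826.
Since α = 2/3 < 1, p = c/n^{2/3} ≫ 1/n is above the triangle threshold p ~ 1/n. Asymptotically E[X] ~ (c³/6)·n^{3(1−α)} = (3³/6)·n^{1} → ∞; triangles are abundant w.h.p.

E[X] ≈ 477.0826; in regime p = Θ(1/n^{2/3}) E[X] diverges (above the triangle threshold p ~ 1/n).


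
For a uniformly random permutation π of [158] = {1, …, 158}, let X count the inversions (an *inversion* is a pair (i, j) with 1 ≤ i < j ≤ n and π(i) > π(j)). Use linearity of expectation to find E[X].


Write X = Σ X_I over the C(158, 2) = 12403 pairs i < j, with X_I the indicator of one inversion.
There are 12403 indicators.
For each fixed pair i < j, the values π(i) and π(j) are two distinct elements of {1, …, 158} in uniformly random order; by symmetry P[π(i) > π(j)] = 1/2.
By linearity: E[X] = 12403 · (1/2) = C(158, 2) · (1/2) = 12403/2 = 12403/2 ≈ 6201.50000.

E[X] = 12403/2 = 6201.50000.


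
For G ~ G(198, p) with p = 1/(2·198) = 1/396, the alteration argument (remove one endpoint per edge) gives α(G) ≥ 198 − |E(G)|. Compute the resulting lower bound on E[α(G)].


E[|E(G)|] = C(198, 2)·p = 19503 · (1/396) = 197/4.
E[α(G)] ≥ n − E[|E(G)|] = 198 − 197/4 = 595/4.
Numerically: ≈ 148.7500.
(This is only a lower bound; the true E[α(G)] may be larger.)

E[α(G)] ≥ 595/4 ≈ 148.7500.
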